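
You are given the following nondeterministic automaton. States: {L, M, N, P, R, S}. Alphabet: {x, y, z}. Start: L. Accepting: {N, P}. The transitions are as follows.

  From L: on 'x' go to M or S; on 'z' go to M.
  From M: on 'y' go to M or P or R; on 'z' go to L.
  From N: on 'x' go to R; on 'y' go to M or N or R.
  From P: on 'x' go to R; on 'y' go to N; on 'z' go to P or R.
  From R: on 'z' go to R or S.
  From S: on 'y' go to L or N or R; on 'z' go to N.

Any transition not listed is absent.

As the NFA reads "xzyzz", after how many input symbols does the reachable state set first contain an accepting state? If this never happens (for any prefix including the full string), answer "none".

2

Start in {L}.
Read 'x': L→{M, S}; now {M, S}.
Read 'z': M→{L}, S→{N}; now {L, N}.
None of the earlier sets intersect F, but {L, N} does.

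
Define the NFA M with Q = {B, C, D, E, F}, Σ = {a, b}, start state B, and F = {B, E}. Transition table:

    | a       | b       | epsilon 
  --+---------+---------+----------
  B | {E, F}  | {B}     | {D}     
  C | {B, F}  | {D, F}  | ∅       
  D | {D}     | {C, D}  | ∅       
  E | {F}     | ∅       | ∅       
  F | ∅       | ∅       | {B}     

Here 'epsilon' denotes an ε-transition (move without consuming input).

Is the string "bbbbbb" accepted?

Start: ε-closure({B}) = {B, D}.
Read 'b': B→{B}, D→{C, D}; now {B, C, D}.
Read 'b': B→{B}, C→{D, F}, D→{C, D}; now {B, C, D, F}.
Read 'b': B→{B}, C→{D, F}, D→{C, D}, F→∅; now {B, C, D, F}.
Read 'b': B→{B}, C→{D, F}, D→{C, D}, F→∅; now {B, C, D, F}.
Read 'b': B→{B}, C→{D, F}, D→{C, D}, F→∅; now {B, C, D, F}.
Read 'b': B→{B}, C→{D, F}, D→{C, D}, F→∅; now {B, C, D, F}.
The final set {B, C, D, F} contains the accepting state B.

Yes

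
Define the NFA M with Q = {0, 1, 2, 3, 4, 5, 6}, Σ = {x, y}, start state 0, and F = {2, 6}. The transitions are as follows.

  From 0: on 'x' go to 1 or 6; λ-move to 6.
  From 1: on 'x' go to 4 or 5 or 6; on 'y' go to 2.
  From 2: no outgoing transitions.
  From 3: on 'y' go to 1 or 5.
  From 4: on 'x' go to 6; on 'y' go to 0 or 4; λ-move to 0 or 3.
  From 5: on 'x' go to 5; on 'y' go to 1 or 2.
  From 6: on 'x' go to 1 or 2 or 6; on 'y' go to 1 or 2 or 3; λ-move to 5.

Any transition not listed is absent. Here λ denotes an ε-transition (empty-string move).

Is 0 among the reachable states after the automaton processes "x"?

No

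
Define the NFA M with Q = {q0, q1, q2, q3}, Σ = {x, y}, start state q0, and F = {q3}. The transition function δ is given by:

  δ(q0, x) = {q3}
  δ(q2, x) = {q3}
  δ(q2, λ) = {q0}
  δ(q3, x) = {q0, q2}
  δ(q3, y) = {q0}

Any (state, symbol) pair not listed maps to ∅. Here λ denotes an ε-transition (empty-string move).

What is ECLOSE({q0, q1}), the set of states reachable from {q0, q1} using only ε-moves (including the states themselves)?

{q0, q1}

Begin with {q0, q1}.
No ε-moves leave this set, so the closure equals the set itself.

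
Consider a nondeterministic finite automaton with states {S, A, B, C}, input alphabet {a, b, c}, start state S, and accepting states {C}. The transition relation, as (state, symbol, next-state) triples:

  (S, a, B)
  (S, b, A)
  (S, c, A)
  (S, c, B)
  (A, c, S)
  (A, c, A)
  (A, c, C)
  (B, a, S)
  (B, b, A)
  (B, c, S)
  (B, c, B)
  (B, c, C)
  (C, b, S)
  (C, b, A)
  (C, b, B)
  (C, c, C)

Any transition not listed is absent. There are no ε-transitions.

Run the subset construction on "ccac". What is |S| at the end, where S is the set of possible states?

Start in {S}.
Read 'c': S→{A, B}; now {A, B}.
Read 'c': A→{S, A, C}, B→{S, B, C}; now {S, A, B, C}.
Read 'a': S→{B}, A→∅, B→{S}, C→∅; now {S, B}.
Read 'c': S→{A, B}, B→{S, B, C}; now {S, A, B, C}.
That set has 4 states.

4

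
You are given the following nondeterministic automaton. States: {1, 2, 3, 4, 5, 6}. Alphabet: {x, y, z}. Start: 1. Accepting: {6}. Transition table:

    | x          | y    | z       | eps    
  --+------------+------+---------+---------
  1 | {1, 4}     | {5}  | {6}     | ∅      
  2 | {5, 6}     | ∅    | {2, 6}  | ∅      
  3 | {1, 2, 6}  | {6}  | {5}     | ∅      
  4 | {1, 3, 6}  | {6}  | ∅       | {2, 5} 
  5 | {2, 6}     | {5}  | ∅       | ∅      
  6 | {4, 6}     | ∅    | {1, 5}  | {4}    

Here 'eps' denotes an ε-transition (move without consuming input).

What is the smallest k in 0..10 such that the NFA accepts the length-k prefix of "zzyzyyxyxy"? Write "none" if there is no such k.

1

Start in {1}.
Read 'z': 1→{6}; union {6}; ε-closure = {2, 4, 5, 6}.
None of the earlier sets intersect F, but {2, 4, 5, 6} does.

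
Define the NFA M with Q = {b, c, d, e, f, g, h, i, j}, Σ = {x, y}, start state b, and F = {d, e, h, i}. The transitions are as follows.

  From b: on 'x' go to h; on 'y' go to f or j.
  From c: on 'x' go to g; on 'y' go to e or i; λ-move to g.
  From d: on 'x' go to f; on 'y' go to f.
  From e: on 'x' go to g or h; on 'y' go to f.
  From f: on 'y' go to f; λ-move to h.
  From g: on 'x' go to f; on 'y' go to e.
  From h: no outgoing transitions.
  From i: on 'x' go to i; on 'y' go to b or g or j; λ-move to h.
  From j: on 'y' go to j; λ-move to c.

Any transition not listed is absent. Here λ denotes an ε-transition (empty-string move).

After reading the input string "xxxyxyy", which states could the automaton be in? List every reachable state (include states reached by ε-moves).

∅

Start in {b}.
Read 'x': {b} → {h}.
Read 'x': {h} → ∅.
The set is empty and remains empty for the remaining 5 symbols.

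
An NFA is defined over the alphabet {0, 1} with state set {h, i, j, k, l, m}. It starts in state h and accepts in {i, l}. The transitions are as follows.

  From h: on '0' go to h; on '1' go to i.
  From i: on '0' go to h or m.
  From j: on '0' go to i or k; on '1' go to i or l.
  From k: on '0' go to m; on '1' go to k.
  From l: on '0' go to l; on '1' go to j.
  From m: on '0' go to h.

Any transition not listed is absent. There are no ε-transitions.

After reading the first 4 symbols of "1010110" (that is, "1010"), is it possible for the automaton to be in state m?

Yes

Start in {h}.
Read '1': h→{i}; now {i}.
Read '0': i→{h, m}; now {h, m}.
Read '1': h→{i}, m→∅; now {i}.
Read '0': i→{h, m}; now {h, m}.
State m is in {h, m}.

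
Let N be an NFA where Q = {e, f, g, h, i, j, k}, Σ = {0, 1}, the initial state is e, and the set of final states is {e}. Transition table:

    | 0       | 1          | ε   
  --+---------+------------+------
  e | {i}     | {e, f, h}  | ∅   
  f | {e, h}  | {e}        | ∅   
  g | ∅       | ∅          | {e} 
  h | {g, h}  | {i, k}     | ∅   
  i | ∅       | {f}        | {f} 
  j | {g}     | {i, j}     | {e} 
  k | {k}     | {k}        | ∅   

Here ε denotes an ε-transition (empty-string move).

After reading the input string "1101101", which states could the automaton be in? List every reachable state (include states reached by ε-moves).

{e, f, h, i, k}

Start in {e}.
Read '1': e→{e, f, h}; now {e, f, h}.
Read '1': e→{e, f, h}, f→{e}, h→{i, k}; now {e, f, h, i, k}.
Read '0': e→{i}, f→{e, h}, h→{g, h}, i→∅, k→{k}; union {e, g, h, i, k}; ε-closure = {e, f, g, h, i, k}.
Read '1': e→{e, f, h}, f→{e}, g→∅, h→{i, k}, i→{f}, k→{k}; now {e, f, h, i, k}.
Read '1': e→{e, f, h}, f→{e}, h→{i, k}, i→{f}, k→{k}; now {e, f, h, i, k}.
Read '0': e→{i}, f→{e, h}, h→{g, h}, i→∅, k→{k}; union {e, g, h, i, k}; ε-closure = {e, f, g, h, i, k}.
Read '1': e→{e, f, h}, f→{e}, g→∅, h→{i, k}, i→{f}, k→{k}; now {e, f, h, i, k}.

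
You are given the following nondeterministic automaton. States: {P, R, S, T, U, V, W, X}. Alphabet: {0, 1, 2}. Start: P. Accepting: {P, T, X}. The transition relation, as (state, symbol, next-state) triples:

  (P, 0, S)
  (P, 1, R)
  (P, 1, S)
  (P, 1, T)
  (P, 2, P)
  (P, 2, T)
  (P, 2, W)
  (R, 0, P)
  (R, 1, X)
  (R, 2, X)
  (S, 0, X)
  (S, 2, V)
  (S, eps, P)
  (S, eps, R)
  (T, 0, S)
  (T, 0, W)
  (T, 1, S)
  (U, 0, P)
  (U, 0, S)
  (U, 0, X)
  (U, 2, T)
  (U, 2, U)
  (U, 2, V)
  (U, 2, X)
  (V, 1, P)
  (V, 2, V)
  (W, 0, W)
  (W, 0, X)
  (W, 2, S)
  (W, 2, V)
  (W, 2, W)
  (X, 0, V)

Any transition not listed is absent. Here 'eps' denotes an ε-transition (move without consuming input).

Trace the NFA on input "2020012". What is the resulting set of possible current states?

Start in {P}.
Read '2': {P} → {P, T, W}.
Read '0': {P, T, W} → {P, R, S, W, X}.
Read '2': {P, R, S, W, X} → {P, R, S, T, V, W, X}.
Read '0': {P, R, S, T, V, W, X} → {P, R, S, V, W, X}.
Read '0': {P, R, S, V, W, X} → {P, R, S, V, W, X}.
Read '1': {P, R, S, V, W, X} → {P, R, S, T, X}.
Read '2': {P, R, S, T, X} → {P, T, V, W, X}.

{P, T, V, W, X}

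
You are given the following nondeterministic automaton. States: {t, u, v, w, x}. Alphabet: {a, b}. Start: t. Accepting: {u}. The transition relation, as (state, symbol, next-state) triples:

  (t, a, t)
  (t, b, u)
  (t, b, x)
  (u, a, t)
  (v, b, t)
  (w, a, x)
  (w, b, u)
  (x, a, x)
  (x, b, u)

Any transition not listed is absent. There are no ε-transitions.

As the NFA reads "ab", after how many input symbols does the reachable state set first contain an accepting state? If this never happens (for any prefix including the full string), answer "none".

Start in {t}.
Read 'a': t→{t}; now {t}.
Read 'b': t→{u, x}; now {u, x}.
None of the earlier sets intersect F, but {u, x} does.

2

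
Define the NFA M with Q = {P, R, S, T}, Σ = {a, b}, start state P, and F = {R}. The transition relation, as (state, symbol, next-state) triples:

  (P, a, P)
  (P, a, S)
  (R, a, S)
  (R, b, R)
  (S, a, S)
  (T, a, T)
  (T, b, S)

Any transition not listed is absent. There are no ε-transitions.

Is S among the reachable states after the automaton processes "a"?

Start in {P}.
Read 'a': {P} → {P, S}.
State S is in {P, S}.

Yes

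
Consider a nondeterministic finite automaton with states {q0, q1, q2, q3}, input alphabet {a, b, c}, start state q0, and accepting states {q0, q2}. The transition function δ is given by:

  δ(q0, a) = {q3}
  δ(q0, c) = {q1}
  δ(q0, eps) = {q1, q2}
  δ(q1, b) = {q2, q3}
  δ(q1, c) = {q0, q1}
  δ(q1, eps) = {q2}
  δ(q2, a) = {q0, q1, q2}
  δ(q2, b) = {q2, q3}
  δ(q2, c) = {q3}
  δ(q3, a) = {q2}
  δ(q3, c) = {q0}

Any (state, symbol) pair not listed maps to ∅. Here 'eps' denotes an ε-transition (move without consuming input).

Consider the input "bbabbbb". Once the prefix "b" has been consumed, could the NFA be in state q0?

Start: ε-closure({q0}) = {q0, q1, q2}.
Read 'b': q0→∅, q1→{q2, q3}, q2→{q2, q3}; now {q2, q3}.
State q0 is not in {q2, q3}.

No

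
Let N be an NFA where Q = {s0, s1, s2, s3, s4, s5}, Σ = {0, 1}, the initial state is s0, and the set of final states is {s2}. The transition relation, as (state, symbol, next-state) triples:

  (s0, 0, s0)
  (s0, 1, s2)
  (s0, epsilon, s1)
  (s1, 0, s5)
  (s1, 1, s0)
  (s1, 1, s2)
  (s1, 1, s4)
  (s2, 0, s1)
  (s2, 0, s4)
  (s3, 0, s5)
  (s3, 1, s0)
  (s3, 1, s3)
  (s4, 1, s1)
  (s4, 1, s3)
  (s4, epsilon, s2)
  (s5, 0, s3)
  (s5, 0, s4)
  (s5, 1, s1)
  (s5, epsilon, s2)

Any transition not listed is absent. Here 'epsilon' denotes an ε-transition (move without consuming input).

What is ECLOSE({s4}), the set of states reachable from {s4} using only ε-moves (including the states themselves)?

{s2, s4}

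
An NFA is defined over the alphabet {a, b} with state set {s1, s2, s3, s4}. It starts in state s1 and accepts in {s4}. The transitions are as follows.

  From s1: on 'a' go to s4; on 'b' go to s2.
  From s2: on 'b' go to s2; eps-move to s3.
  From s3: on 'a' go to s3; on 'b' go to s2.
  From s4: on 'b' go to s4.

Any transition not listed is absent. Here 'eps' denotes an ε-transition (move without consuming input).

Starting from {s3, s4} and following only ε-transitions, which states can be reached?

{s3, s4}

Begin with {s3, s4}.
No ε-moves leave this set, so the closure equals the set itself.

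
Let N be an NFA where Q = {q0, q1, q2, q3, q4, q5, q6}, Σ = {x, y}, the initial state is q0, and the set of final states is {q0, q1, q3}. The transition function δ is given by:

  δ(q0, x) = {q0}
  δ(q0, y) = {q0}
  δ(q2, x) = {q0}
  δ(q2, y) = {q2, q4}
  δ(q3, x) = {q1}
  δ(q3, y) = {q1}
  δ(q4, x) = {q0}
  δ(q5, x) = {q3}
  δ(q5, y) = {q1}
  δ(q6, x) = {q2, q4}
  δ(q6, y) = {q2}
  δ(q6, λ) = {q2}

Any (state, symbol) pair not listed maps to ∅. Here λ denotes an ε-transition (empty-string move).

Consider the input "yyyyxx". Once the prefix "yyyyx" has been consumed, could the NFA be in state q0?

Yes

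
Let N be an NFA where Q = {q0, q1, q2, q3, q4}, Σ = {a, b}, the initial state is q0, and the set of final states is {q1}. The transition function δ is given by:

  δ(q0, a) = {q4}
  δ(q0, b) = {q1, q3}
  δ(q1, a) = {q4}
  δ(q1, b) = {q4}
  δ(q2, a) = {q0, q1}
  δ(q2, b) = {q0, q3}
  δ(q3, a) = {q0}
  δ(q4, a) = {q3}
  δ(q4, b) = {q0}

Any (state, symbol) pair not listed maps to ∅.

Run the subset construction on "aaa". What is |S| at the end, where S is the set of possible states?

Start in {q0}.
Read 'a': q0→{q4}; now {q4}.
Read 'a': q4→{q3}; now {q3}.
Read 'a': q3→{q0}; now {q0}.
That set has 1 state.

1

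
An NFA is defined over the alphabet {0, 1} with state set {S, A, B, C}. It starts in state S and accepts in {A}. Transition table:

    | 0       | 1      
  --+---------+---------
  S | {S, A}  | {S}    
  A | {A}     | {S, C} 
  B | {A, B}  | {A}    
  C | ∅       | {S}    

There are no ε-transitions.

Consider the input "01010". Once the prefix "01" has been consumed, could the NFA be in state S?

Start in {S}.
Read '0': S→{S, A}; now {S, A}.
Read '1': S→{S}, A→{S, C}; now {S, C}.
State S is in {S, C}.

Yes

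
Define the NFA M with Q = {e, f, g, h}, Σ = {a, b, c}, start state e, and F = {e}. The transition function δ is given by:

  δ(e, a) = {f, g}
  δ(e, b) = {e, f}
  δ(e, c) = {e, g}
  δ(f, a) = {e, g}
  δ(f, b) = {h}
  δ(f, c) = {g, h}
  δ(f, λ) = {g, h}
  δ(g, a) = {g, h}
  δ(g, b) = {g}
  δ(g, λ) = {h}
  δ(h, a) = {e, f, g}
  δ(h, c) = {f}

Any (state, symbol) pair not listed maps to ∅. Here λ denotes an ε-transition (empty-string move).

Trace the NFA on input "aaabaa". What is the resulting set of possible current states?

Start in {e}.
Read 'a': e→{f, g}; union {f, g}; ε-closure = {f, g, h}.
Read 'a': f→{e, g}, g→{g, h}, h→{e, f, g}; now {e, f, g, h}.
Read 'a': e→{f, g}, f→{e, g}, g→{g, h}, h→{e, f, g}; now {e, f, g, h}.
Read 'b': e→{e, f}, f→{h}, g→{g}, h→∅; now {e, f, g, h}.
Read 'a': e→{f, g}, f→{e, g}, g→{g, h}, h→{e, f, g}; now {e, f, g, h}.
Read 'a': e→{f, g}, f→{e, g}, g→{g, h}, h→{e, f, g}; now {e, f, g, h}.

{e, f, g, h}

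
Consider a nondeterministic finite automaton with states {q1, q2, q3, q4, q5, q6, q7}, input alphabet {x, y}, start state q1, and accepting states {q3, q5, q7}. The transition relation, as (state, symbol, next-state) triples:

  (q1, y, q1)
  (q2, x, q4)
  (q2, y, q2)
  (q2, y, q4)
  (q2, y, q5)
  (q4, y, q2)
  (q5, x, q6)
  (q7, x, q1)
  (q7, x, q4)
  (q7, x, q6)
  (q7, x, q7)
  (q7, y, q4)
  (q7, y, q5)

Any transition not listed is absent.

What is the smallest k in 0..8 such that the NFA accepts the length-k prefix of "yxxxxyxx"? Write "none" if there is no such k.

none

Start in {q1}.
Read 'y': q1→{q1}; now {q1}.
Read 'x': q1→∅; now ∅.
The set is empty and remains empty for the remaining 6 symbols.
No reachable set along the way intersects F.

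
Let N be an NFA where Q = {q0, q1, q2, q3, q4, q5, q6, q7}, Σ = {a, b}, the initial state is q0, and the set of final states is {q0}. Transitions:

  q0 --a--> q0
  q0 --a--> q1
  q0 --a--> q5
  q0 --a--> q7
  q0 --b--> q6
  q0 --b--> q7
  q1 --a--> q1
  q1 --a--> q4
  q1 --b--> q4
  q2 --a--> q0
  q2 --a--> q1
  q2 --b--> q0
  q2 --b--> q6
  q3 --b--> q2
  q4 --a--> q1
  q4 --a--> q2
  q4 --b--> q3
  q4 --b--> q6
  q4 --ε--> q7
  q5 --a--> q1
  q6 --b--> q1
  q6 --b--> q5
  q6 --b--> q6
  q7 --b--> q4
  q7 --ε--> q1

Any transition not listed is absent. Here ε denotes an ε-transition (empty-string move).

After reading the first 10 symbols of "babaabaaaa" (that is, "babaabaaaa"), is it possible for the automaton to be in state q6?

Start in {q0}.
Read 'b': {q0} → {q1, q6, q7}.
Read 'a': {q1, q6, q7} → {q1, q4, q7}.
Read 'b': {q1, q4, q7} → {q1, q3, q4, q6, q7}.
Read 'a': {q1, q3, q4, q6, q7} → {q1, q2, q4, q7}.
Read 'a': {q1, q2, q4, q7} → {q0, q1, q2, q4, q7}.
Read 'b': {q0, q1, q2, q4, q7} → {q0, q1, q3, q4, q6, q7}.
Read 'a': {q0, q1, q3, q4, q6, q7} → {q0, q1, q2, q4, q5, q7}.
Read 'a': {q0, q1, q2, q4, q5, q7} → {q0, q1, q2, q4, q5, q7}.
Read 'a': {q0, q1, q2, q4, q5, q7} → {q0, q1, q2, q4, q5, q7}.
Read 'a': {q0, q1, q2, q4, q5, q7} → {q0, q1, q2, q4, q5, q7}.
State q6 is not in {q0, q1, q2, q4, q5, q7}.

No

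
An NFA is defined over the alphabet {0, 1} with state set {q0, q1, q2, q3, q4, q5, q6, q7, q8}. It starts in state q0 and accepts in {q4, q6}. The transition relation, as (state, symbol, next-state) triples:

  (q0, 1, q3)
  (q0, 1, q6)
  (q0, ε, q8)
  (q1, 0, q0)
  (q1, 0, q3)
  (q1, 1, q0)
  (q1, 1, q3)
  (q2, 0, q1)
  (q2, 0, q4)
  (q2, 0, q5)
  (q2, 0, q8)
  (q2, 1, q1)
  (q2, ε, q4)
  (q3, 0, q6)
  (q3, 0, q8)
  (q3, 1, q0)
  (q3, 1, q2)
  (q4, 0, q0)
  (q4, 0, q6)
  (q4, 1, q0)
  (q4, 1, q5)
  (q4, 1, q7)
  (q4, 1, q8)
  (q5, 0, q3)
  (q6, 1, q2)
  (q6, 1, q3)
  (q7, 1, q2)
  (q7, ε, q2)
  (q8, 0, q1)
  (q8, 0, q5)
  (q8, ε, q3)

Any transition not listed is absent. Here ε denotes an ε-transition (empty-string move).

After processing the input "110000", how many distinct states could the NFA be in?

Start: ε-closure({q0}) = {q0, q3, q8}.
Read '1': {q0, q3, q8} → {q0, q2, q3, q4, q6, q8}.
Read '1': {q0, q2, q3, q4, q6, q8} → {q0, q1, q2, q3, q4, q5, q6, q7, q8}.
Read '0': {q0, q1, q2, q3, q4, q5, q6, q7, q8} → {q0, q1, q3, q4, q5, q6, q8}.
Read '0': {q0, q1, q3, q4, q5, q6, q8} → {q0, q1, q3, q5, q6, q8}.
Read '0': {q0, q1, q3, q5, q6, q8} → {q0, q1, q3, q5, q6, q8}.
Read '0': {q0, q1, q3, q5, q6, q8} → {q0, q1, q3, q5, q6, q8}.
That set has 6 states.

6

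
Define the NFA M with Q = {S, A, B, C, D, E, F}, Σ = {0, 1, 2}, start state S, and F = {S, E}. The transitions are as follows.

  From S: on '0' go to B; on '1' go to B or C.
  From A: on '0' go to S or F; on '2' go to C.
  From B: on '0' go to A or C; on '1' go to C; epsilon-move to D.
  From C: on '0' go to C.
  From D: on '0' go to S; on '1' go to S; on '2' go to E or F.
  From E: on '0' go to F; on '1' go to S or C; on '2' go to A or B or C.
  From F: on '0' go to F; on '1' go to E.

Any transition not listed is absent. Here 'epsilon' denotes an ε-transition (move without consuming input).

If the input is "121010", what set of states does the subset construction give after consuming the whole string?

{B, C, D, F}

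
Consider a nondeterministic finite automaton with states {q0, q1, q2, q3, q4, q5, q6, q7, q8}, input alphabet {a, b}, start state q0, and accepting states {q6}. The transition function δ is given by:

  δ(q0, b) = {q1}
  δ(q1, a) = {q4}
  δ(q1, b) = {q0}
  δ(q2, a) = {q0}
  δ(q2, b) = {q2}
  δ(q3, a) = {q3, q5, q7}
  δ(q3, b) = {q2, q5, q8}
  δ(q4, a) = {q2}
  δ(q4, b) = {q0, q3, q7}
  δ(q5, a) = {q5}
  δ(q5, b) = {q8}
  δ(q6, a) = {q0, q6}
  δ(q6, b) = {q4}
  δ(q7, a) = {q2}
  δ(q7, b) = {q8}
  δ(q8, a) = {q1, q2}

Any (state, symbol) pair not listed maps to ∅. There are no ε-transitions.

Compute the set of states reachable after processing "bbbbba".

Start in {q0}.
Read 'b': q0→{q1}; now {q1}.
Read 'b': q1→{q0}; now {q0}.
Read 'b': q0→{q1}; now {q1}.
Read 'b': q1→{q0}; now {q0}.
Read 'b': q0→{q1}; now {q1}.
Read 'a': q1→{q4}; now {q4}.

{q4}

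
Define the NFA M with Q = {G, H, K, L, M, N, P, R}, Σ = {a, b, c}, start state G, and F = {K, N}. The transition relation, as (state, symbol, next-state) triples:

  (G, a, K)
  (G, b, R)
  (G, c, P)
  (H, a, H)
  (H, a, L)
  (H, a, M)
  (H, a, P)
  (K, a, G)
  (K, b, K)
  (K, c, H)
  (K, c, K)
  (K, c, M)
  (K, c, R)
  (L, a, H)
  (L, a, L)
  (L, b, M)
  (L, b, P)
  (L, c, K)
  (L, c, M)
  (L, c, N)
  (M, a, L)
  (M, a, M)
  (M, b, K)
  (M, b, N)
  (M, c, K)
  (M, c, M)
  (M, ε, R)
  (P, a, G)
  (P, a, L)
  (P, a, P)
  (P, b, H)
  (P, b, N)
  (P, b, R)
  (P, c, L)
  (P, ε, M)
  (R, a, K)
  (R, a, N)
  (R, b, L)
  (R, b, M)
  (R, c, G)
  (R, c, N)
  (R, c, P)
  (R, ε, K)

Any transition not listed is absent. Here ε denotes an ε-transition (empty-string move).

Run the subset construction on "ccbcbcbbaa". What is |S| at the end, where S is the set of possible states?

8

Start in {G}.
Read 'c': G→{P}; union {P}; ε-closure = {K, M, P, R}.
Read 'c': K→{H, K, M, R}, M→{K, M}, P→{L}, R→{G, N, P}; now {G, H, K, L, M, N, P, R}.
Read 'b': G→{R}, H→∅, K→{K}, L→{M, P}, M→{K, N}, N→∅, P→{H, N, R}, R→{L, M}; now {H, K, L, M, N, P, R}.
Read 'c': H→∅, K→{H, K, M, R}, L→{K, M, N}, M→{K, M}, N→∅, P→{L}, R→{G, N, P}; now {G, H, K, L, M, N, P, R}.
Read 'b': G→{R}, H→∅, K→{K}, L→{M, P}, M→{K, N}, N→∅, P→{H, N, R}, R→{L, M}; now {H, K, L, M, N, P, R}.
Read 'c': H→∅, K→{H, K, M, R}, L→{K, M, N}, M→{K, M}, N→∅, P→{L}, R→{G, N, P}; now {G, H, K, L, M, N, P, R}.
Read 'b': G→{R}, H→∅, K→{K}, L→{M, P}, M→{K, N}, N→∅, P→{H, N, R}, R→{L, M}; now {H, K, L, M, N, P, R}.
Read 'b': H→∅, K→{K}, L→{M, P}, M→{K, N}, N→∅, P→{H, N, R}, R→{L, M}; now {H, K, L, M, N, P, R}.
Read 'a': H→{H, L, M, P}, K→{G}, L→{H, L}, M→{L, M}, N→∅, P→{G, L, P}, R→{K, N}; union {G, H, K, L, M, N, P}; ε-closure = {G, H, K, L, M, N, P, R}.
Read 'a': G→{K}, H→{H, L, M, P}, K→{G}, L→{H, L}, M→{L, M}, N→∅, P→{G, L, P}, R→{K, N}; union {G, H, K, L, M, N, P}; ε-closure = {G, H, K, L, M, N, P, R}.
That set has 8 states.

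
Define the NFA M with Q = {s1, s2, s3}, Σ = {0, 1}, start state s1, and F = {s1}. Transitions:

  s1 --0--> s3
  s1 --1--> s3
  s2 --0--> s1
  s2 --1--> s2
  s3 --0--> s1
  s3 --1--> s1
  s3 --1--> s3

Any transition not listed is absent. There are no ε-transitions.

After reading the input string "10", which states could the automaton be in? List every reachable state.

Start in {s1}.
Read '1': s1→{s3}; now {s3}.
Read '0': s3→{s1}; now {s1}.

{s1}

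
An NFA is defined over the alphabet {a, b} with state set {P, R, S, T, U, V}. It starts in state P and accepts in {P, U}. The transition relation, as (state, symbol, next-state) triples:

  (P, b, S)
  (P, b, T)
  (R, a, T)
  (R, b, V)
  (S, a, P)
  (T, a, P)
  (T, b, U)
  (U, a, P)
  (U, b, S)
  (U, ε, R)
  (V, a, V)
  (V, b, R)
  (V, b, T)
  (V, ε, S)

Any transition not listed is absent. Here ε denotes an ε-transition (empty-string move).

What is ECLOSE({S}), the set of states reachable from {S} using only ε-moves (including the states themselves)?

{S}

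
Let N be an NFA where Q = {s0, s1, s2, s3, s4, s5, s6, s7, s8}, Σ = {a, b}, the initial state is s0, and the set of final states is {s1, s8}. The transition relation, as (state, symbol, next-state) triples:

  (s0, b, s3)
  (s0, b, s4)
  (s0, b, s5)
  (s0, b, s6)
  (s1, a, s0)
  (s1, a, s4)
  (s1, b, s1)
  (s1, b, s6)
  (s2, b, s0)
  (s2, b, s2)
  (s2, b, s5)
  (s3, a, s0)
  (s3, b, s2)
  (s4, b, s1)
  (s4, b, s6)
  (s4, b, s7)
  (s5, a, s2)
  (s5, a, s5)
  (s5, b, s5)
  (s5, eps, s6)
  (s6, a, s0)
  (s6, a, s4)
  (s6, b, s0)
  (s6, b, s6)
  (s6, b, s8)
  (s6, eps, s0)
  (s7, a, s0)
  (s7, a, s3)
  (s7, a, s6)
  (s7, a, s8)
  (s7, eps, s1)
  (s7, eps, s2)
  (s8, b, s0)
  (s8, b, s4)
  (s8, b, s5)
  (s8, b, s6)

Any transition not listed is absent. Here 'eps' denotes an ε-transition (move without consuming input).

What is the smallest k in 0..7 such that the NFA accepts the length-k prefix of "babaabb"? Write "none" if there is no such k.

3

Start in {s0}.
Read 'b': s0→{s3, s4, s5, s6}; union {s3, s4, s5, s6}; ε-closure = {s0, s3, s4, s5, s6}.
Read 'a': s0→∅, s3→{s0}, s4→∅, s5→{s2, s5}, s6→{s0, s4}; union {s0, s2, s4, s5}; ε-closure = {s0, s2, s4, s5, s6}.
Read 'b': s0→{s3, s4, s5, s6}, s2→{s0, s2, s5}, s4→{s1, s6, s7}, s5→{s5}, s6→{s0, s6, s8}; now {s0, s1, s2, s3, s4, s5, s6, s7, s8}.
None of the earlier sets intersect F, but {s0, s1, s2, s3, s4, s5, s6, s7, s8} does.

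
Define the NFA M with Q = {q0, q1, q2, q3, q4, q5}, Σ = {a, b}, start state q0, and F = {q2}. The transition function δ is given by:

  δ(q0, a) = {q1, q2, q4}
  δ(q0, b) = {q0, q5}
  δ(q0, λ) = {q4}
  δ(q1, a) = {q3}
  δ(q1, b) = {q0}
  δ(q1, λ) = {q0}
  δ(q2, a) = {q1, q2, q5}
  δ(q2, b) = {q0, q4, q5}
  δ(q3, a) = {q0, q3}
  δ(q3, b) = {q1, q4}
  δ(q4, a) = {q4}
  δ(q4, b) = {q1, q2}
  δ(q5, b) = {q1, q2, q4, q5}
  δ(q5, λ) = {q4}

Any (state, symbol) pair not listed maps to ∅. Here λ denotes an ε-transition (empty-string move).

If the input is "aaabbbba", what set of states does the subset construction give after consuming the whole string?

Start: ε-closure({q0}) = {q0, q4}.
Read 'a': {q0, q4} → {q0, q1, q2, q4}.
Read 'a': {q0, q1, q2, q4} → {q0, q1, q2, q3, q4, q5}.
Read 'a': {q0, q1, q2, q3, q4, q5} → {q0, q1, q2, q3, q4, q5}.
Read 'b': {q0, q1, q2, q3, q4, q5} → {q0, q1, q2, q4, q5}.
Read 'b': {q0, q1, q2, q4, q5} → {q0, q1, q2, q4, q5}.
Read 'b': {q0, q1, q2, q4, q5} → {q0, q1, q2, q4, q5}.
Read 'b': {q0, q1, q2, q4, q5} → {q0, q1, q2, q4, q5}.
Read 'a': {q0, q1, q2, q4, q5} → {q0, q1, q2, q3, q4, q5}.

{q0, q1, q2, q3, q4, q5}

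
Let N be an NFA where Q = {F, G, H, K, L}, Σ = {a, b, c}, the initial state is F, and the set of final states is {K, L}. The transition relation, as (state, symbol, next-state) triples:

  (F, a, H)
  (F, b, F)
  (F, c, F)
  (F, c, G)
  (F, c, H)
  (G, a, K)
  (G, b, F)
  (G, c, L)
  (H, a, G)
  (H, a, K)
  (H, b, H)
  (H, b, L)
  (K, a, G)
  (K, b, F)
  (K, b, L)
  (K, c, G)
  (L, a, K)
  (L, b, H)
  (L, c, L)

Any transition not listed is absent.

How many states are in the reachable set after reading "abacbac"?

2

Start in {F}.
Read 'a': F→{H}; now {H}.
Read 'b': H→{H, L}; now {H, L}.
Read 'a': H→{G, K}, L→{K}; now {G, K}.
Read 'c': G→{L}, K→{G}; now {G, L}.
Read 'b': G→{F}, L→{H}; now {F, H}.
Read 'a': F→{H}, H→{G, K}; now {G, H, K}.
Read 'c': G→{L}, H→∅, K→{G}; now {G, L}.
That set has 2 states.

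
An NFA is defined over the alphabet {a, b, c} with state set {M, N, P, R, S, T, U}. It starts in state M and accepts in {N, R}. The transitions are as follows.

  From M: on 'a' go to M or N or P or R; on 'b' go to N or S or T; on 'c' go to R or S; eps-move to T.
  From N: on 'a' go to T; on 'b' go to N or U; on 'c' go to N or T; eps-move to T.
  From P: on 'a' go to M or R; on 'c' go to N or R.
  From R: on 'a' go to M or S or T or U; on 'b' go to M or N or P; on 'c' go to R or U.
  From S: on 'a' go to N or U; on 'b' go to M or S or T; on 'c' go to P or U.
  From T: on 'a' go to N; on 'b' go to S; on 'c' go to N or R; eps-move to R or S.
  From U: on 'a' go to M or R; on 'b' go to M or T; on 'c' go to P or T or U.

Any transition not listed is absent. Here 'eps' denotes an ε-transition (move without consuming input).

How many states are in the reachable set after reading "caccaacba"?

Start: ε-closure({M}) = {M, R, S, T}.
Read 'c': {M, R, S, T} → {N, P, R, S, T, U}.
Read 'a': {N, P, R, S, T, U} → {M, N, R, S, T, U}.
Read 'c': {M, N, R, S, T, U} → {N, P, R, S, T, U}.
Read 'c': {N, P, R, S, T, U} → {N, P, R, S, T, U}.
Read 'a': {N, P, R, S, T, U} → {M, N, R, S, T, U}.
Read 'a': {M, N, R, S, T, U} → {M, N, P, R, S, T, U}.
Read 'c': {M, N, P, R, S, T, U} → {N, P, R, S, T, U}.
Read 'b': {N, P, R, S, T, U} → {M, N, P, R, S, T, U}.
Read 'a': {M, N, P, R, S, T, U} → {M, N, P, R, S, T, U}.
That set has 7 states.

7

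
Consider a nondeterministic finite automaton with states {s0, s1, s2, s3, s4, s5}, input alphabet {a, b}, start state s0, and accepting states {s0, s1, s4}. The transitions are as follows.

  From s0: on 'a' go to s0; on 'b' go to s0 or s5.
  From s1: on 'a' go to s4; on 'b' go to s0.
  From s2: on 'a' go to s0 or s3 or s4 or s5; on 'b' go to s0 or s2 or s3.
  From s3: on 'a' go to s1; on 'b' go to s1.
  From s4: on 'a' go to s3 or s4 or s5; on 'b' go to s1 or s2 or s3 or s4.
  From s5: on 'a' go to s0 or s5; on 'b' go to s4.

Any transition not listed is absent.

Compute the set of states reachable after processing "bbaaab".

Start in {s0}.
Read 'b': {s0} → {s0, s5}.
Read 'b': {s0, s5} → {s0, s4, s5}.
Read 'a': {s0, s4, s5} → {s0, s3, s4, s5}.
Read 'a': {s0, s3, s4, s5} → {s0, s1, s3, s4, s5}.
Read 'a': {s0, s1, s3, s4, s5} → {s0, s1, s3, s4, s5}.
Read 'b': {s0, s1, s3, s4, s5} → {s0, s1, s2, s3, s4, s5}.

{s0, s1, s2, s3, s4, s5}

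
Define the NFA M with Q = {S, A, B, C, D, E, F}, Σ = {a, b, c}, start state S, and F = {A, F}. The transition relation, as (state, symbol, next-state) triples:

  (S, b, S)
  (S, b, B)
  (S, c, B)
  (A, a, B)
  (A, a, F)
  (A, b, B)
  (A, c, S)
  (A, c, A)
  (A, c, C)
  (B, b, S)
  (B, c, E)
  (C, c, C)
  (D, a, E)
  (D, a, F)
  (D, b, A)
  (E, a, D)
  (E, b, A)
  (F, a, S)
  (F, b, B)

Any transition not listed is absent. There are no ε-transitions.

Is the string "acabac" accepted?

No

Start in {S}.
Read 'a': S→∅; now ∅.
The set is empty and remains empty for the remaining 5 symbols.
The final set ∅ contains no accepting state.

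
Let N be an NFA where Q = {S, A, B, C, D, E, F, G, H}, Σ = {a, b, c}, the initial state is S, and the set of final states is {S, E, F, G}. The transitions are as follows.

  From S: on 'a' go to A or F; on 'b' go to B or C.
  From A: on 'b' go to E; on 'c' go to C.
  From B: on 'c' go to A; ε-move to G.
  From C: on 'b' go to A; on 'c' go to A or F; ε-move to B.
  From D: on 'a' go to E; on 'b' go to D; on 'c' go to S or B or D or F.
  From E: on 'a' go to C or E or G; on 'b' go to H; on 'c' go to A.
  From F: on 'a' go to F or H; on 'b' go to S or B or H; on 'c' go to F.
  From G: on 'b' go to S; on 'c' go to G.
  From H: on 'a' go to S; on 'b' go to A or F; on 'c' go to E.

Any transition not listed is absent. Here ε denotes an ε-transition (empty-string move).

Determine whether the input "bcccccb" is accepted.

Start in {S}.
Read 'b': S→{B, C}; union {B, C}; ε-closure = {B, C, G}.
Read 'c': B→{A}, C→{A, F}, G→{G}; now {A, F, G}.
Read 'c': A→{C}, F→{F}, G→{G}; union {C, F, G}; ε-closure = {B, C, F, G}.
Read 'c': B→{A}, C→{A, F}, F→{F}, G→{G}; now {A, F, G}.
Read 'c': A→{C}, F→{F}, G→{G}; union {C, F, G}; ε-closure = {B, C, F, G}.
Read 'c': B→{A}, C→{A, F}, F→{F}, G→{G}; now {A, F, G}.
Read 'b': A→{E}, F→{S, B, H}, G→{S}; union {S, B, E, H}; ε-closure = {S, B, E, G, H}.
The final set {S, B, E, G, H} contains the accepting states S, E, G.

Yes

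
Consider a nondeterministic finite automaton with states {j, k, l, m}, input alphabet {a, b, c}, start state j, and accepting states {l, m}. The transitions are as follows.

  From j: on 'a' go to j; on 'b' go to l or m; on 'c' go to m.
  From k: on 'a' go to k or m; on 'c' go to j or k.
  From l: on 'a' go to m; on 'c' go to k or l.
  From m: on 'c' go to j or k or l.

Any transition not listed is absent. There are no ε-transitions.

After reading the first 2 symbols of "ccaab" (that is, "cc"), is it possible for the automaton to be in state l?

Yes

Start in {j}.
Read 'c': j→{m}; now {m}.
Read 'c': m→{j, k, l}; now {j, k, l}.
State l is in {j, k, l}.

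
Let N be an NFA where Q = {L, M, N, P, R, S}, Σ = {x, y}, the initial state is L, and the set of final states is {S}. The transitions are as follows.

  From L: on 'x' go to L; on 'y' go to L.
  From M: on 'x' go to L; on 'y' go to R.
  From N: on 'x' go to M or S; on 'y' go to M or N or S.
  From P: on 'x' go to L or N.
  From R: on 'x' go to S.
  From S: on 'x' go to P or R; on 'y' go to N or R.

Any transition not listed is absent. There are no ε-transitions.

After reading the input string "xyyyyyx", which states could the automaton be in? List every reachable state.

Start in {L}.
Read 'x': {L} → {L}.
Read 'y': {L} → {L}.
Read 'y': {L} → {L}.
Read 'y': {L} → {L}.
Read 'y': {L} → {L}.
Read 'y': {L} → {L}.
Read 'x': {L} → {L}.

{L}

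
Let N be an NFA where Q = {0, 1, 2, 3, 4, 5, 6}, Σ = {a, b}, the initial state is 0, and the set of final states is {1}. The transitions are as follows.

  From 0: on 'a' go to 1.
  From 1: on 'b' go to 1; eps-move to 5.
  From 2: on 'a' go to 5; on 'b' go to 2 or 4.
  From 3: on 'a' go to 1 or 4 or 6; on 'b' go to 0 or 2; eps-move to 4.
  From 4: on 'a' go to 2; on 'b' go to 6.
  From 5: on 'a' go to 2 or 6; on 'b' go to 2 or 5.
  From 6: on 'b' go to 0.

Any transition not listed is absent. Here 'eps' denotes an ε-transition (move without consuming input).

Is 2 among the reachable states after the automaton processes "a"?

Start in {0}.
Read 'a': 0→{1}; union {1}; ε-closure = {1, 5}.
State 2 is not in {1, 5}.

No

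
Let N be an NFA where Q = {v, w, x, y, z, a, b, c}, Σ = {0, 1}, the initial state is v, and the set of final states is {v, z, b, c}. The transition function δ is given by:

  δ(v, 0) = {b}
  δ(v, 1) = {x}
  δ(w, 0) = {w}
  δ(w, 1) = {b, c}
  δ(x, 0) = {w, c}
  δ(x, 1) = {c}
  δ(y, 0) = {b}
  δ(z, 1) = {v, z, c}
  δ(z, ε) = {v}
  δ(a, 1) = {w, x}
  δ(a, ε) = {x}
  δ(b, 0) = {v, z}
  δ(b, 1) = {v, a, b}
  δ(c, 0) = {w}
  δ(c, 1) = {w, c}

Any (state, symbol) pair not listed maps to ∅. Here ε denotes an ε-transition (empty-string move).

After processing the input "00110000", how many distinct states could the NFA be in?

Start in {v}.
Read '0': {v} → {b}.
Read '0': {b} → {v, z}.
Read '1': {v, z} → {v, x, z, c}.
Read '1': {v, x, z, c} → {v, w, x, z, c}.
Read '0': {v, w, x, z, c} → {w, b, c}.
Read '0': {w, b, c} → {v, w, z}.
Read '0': {v, w, z} → {w, b}.
Read '0': {w, b} → {v, w, z}.
That set has 3 states.

3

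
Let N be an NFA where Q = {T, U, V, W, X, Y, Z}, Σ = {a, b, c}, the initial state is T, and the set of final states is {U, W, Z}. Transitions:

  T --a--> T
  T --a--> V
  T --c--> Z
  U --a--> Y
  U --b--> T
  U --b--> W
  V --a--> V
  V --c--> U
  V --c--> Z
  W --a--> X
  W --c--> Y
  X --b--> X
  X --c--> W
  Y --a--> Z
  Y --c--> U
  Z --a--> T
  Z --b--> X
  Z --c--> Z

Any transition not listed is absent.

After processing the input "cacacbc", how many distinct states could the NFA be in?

1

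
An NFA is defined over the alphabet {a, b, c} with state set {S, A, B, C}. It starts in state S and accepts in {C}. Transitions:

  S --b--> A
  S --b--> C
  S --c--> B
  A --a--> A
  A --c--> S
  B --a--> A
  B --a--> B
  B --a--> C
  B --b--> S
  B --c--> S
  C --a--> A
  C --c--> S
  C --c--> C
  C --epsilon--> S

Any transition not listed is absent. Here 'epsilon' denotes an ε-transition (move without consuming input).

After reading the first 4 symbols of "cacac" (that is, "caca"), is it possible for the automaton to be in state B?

Yes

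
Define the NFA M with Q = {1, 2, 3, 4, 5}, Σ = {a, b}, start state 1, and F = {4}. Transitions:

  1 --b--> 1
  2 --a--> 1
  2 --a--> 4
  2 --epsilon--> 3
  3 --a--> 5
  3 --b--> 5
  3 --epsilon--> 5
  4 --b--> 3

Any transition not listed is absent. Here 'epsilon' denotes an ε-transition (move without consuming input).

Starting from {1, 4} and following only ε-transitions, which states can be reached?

Begin with {1, 4}.
No ε-moves leave this set, so the closure equals the set itself.

{1, 4}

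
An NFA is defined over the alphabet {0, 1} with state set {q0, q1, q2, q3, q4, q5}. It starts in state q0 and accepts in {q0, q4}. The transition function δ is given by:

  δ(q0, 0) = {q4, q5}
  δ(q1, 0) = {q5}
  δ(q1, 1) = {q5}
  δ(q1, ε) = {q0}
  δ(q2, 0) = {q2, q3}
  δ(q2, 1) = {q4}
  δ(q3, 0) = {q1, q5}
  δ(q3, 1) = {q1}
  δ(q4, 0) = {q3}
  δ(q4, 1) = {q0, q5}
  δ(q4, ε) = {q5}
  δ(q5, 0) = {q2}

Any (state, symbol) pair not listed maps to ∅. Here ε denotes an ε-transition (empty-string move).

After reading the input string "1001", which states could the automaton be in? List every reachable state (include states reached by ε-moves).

Start in {q0}.
Read '1': q0→∅; now ∅.
The set is empty and remains empty for the remaining 3 symbols.

∅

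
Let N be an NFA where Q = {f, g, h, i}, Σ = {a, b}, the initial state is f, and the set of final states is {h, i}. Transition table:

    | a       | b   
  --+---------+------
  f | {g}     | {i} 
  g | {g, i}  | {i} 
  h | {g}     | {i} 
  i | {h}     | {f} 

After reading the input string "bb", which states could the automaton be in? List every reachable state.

{f}

Start in {f}.
Read 'b': {f} → {i}.
Read 'b': {i} → {f}.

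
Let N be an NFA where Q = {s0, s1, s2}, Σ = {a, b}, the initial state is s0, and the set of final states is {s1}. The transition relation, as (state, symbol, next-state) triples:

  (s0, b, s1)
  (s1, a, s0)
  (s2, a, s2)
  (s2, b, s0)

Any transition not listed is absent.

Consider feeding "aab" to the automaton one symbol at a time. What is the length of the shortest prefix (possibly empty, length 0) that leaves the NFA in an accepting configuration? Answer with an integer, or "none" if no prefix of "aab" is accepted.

none

Start in {s0}.
Read 'a': s0→∅; now ∅.
The set is empty and remains empty for the remaining 2 symbols.
No reachable set along the way intersects F.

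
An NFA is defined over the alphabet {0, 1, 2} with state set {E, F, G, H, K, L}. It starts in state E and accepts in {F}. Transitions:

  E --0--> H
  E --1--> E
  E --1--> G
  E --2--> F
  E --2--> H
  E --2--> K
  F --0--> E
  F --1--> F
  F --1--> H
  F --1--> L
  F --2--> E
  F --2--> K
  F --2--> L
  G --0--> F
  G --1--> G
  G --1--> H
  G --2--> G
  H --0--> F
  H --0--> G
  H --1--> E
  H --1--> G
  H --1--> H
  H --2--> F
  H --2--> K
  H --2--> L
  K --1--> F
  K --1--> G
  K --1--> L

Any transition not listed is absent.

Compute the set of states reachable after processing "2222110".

{E, F, G, H}

Start in {E}.
Read '2': {E} → {F, H, K}.
Read '2': {F, H, K} → {E, F, K, L}.
Read '2': {E, F, K, L} → {E, F, H, K, L}.
Read '2': {E, F, H, K, L} → {E, F, H, K, L}.
Read '1': {E, F, H, K, L} → {E, F, G, H, L}.
Read '1': {E, F, G, H, L} → {E, F, G, H, L}.
Read '0': {E, F, G, H, L} → {E, F, G, H}.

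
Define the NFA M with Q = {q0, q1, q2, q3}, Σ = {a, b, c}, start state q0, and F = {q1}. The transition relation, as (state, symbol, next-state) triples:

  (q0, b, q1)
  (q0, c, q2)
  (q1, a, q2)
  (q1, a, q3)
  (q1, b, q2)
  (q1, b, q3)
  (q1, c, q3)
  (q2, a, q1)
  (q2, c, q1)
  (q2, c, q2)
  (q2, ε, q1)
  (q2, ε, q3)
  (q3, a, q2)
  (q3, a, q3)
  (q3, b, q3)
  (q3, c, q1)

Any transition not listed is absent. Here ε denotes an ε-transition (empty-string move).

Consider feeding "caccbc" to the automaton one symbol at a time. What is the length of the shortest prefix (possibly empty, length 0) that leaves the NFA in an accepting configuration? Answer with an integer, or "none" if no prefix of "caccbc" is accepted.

1

Start in {q0}.
Read 'c': {q0} → {q1, q2, q3}.
None of the earlier sets intersect F, but {q1, q2, q3} does.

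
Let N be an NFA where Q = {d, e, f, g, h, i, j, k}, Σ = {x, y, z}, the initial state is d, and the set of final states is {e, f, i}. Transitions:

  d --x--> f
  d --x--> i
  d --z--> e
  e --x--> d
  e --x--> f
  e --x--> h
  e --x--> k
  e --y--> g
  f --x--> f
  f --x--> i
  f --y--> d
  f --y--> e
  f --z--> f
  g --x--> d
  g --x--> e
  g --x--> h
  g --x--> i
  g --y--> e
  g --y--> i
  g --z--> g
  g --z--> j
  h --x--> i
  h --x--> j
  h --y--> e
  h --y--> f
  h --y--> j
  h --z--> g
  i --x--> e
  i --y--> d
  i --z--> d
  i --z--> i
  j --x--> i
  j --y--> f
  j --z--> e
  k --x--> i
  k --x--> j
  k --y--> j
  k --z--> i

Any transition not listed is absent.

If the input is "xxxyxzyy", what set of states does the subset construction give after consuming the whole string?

{d, e, g, i}

Start in {d}.
Read 'x': {d} → {f, i}.
Read 'x': {f, i} → {e, f, i}.
Read 'x': {e, f, i} → {d, e, f, h, i, k}.
Read 'y': {d, e, f, h, i, k} → {d, e, f, g, j}.
Read 'x': {d, e, f, g, j} → {d, e, f, h, i, k}.
Read 'z': {d, e, f, h, i, k} → {d, e, f, g, i}.
Read 'y': {d, e, f, g, i} → {d, e, g, i}.
Read 'y': {d, e, g, i} → {d, e, g, i}.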